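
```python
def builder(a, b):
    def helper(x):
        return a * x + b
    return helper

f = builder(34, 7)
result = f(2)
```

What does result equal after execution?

Step 1: builder(34, 7) captures a = 34, b = 7.
Step 2: f(2) computes 34 * 2 + 7 = 75.
Step 3: result = 75

The answer is 75.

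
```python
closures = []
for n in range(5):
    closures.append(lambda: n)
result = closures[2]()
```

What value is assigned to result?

Step 1: The loop creates 5 lambdas, all referencing the same variable n.
Step 2: After the loop, n = 4 (final value).
Step 3: closures[2]() looks up n at call time and finds 4. This is the late binding gotcha. result = 4

The answer is 4.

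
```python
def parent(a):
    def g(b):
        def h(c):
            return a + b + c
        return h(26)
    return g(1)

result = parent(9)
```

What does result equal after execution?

Step 1: a = 9, b = 1, c = 26 across three nested scopes.
Step 2: h() accesses all three via LEGB rule.
Step 3: result = 9 + 1 + 26 = 36

The answer is 36.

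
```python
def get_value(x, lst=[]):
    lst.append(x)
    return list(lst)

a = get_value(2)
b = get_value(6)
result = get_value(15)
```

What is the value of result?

Step 1: Default list is shared. list() creates copies for return values.
Step 2: Internal list grows: [2] -> [2, 6] -> [2, 6, 15].
Step 3: result = [2, 6, 15]

The answer is [2, 6, 15].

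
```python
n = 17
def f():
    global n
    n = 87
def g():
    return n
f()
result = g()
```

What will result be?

Step 1: n = 17.
Step 2: f() sets global n = 87.
Step 3: g() reads global n = 87. result = 87

The answer is 87.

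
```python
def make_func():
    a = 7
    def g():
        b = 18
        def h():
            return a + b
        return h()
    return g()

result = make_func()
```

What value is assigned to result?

Step 1: make_func() defines a = 7. g() defines b = 18.
Step 2: h() accesses both from enclosing scopes: a = 7, b = 18.
Step 3: result = 7 + 18 = 25

The answer is 25.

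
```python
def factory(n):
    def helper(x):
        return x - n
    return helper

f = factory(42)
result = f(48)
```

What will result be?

Step 1: factory(42) creates a closure capturing n = 42.
Step 2: f(48) computes 48 - 42 = 6.
Step 3: result = 6

The answer is 6.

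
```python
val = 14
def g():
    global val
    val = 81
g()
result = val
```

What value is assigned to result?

Step 1: val = 14 globally.
Step 2: g() declares global val and sets it to 81.
Step 3: After g(), global val = 81. result = 81

The answer is 81.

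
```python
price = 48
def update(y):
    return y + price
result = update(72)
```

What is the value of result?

Step 1: price = 48 is defined globally.
Step 2: update(72) uses parameter y = 72 and looks up price from global scope = 48.
Step 3: result = 72 + 48 = 120

The answer is 120.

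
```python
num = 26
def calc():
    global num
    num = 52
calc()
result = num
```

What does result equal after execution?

Step 1: num = 26 globally.
Step 2: calc() declares global num and sets it to 52.
Step 3: After calc(), global num = 52. result = 52

The answer is 52.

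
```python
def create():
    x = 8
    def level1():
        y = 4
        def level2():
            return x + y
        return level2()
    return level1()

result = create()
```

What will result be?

Step 1: x = 8 in create. y = 4 in level1.
Step 2: level2() reads x = 8 and y = 4 from enclosing scopes.
Step 3: result = 8 + 4 = 12

The answer is 12.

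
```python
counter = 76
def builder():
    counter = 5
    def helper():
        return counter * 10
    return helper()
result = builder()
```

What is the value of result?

Step 1: builder() shadows global counter with counter = 5.
Step 2: helper() finds counter = 5 in enclosing scope, computes 5 * 10 = 50.
Step 3: result = 50

The answer is 50.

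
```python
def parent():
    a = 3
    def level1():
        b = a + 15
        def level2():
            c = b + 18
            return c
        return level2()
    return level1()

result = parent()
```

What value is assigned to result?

Step 1: a = 3. b = a + 15 = 18.
Step 2: c = b + 18 = 18 + 18 = 36.
Step 3: result = 36

The answer is 36.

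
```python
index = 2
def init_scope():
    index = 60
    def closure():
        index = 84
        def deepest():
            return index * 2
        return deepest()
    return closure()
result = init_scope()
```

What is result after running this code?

Step 1: deepest() looks up index through LEGB: not local, finds index = 84 in enclosing closure().
Step 2: Returns 84 * 2 = 168.
Step 3: result = 168

The answer is 168.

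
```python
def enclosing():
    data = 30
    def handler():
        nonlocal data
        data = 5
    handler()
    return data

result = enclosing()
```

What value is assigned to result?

Step 1: enclosing() sets data = 30.
Step 2: handler() uses nonlocal to reassign data = 5.
Step 3: result = 5

The answer is 5.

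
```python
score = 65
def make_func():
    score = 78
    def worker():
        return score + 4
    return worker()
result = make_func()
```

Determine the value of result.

Step 1: make_func() shadows global score with score = 78.
Step 2: worker() finds score = 78 in enclosing scope, computes 78 + 4 = 82.
Step 3: result = 82

The answer is 82.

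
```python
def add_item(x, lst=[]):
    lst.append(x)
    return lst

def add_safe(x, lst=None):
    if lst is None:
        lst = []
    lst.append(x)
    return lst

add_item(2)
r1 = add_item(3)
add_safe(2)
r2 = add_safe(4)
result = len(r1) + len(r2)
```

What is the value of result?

Step 1: add_item shares mutable default: after 2 calls, lst = [2, 3], len = 2.
Step 2: add_safe creates fresh list each time: r2 = [4], len = 1.
Step 3: result = 2 + 1 = 3

The answer is 3.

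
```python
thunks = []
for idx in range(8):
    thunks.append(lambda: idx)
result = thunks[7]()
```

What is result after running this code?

Step 1: The loop creates 8 lambdas, all referencing the same variable idx.
Step 2: After the loop, idx = 7 (final value).
Step 3: thunks[7]() looks up idx at call time and finds 7. This is the late binding gotcha. result = 7

The answer is 7.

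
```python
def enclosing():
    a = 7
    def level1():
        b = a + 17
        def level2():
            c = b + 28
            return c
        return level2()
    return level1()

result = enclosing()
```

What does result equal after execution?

Step 1: a = 7. b = a + 17 = 24.
Step 2: c = b + 28 = 24 + 28 = 52.
Step 3: result = 52

The answer is 52.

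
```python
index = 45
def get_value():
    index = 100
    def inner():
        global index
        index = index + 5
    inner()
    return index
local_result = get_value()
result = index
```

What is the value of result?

Step 1: Global index = 45. get_value() creates local index = 100.
Step 2: inner() declares global index and adds 5: global index = 45 + 5 = 50.
Step 3: get_value() returns its local index = 100 (unaffected by inner).
Step 4: result = global index = 50

The answer is 50.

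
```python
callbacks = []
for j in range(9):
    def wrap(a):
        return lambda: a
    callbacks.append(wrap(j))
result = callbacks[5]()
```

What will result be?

Step 1: wrap(j) creates a new scope capturing a = j at call time.
Step 2: callbacks[5] = wrap(5), so its lambda captures a = 5.
Step 3: result = 5 (closure factory fixes late binding)

The answer is 5.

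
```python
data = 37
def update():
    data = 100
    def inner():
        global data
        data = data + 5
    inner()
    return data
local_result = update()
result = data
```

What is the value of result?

Step 1: Global data = 37. update() creates local data = 100.
Step 2: inner() declares global data and adds 5: global data = 37 + 5 = 42.
Step 3: update() returns its local data = 100 (unaffected by inner).
Step 4: result = global data = 42

The answer is 42.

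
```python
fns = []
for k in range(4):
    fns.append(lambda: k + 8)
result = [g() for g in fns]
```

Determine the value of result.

Step 1: All lambdas capture k by reference. After the loop, k = 3.
Step 2: Each call returns 3 + 8 = 11.
Step 3: result = [11, 11, 11, 11]

The answer is [11, 11, 11, 11].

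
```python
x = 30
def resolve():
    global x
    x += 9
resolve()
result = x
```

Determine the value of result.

Step 1: x = 30 globally.
Step 2: resolve() modifies global x: x += 9 = 39.
Step 3: result = 39

The answer is 39.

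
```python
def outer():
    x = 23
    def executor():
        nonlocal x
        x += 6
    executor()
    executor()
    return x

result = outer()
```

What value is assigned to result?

Step 1: x starts at 23.
Step 2: executor() is called 2 times, each adding 6.
Step 3: x = 23 + 6 * 2 = 35

The answer is 35.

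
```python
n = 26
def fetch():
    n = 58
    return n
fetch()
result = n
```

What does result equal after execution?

Step 1: n = 26 globally.
Step 2: fetch() creates a LOCAL n = 58 (no global keyword!).
Step 3: The global n is unchanged. result = 26

The answer is 26.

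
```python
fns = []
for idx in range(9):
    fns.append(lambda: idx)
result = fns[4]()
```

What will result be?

Step 1: The loop creates 9 lambdas, all referencing the same variable idx.
Step 2: After the loop, idx = 8 (final value).
Step 3: fns[4]() looks up idx at call time and finds 8. This is the late binding gotcha. result = 8

The answer is 8.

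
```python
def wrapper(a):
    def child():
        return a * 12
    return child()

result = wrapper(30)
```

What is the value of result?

Step 1: wrapper(30) binds parameter a = 30.
Step 2: child() accesses a = 30 from enclosing scope.
Step 3: result = 30 * 12 = 360

The answer is 360.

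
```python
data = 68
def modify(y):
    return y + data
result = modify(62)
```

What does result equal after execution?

Step 1: data = 68 is defined globally.
Step 2: modify(62) uses parameter y = 62 and looks up data from global scope = 68.
Step 3: result = 62 + 68 = 130

The answer is 130.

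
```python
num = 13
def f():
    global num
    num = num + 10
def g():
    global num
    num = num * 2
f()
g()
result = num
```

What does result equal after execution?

Step 1: num = 13.
Step 2: f() adds 10: num = 13 + 10 = 23.
Step 3: g() doubles: num = 23 * 2 = 46.
Step 4: result = 46

The answer is 46.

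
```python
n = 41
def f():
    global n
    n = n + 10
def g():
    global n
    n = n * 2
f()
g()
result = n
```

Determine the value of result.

Step 1: n = 41.
Step 2: f() adds 10: n = 41 + 10 = 51.
Step 3: g() doubles: n = 51 * 2 = 102.
Step 4: result = 102

The answer is 102.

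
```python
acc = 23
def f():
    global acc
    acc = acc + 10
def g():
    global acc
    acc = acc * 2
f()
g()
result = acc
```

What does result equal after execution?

Step 1: acc = 23.
Step 2: f() adds 10: acc = 23 + 10 = 33.
Step 3: g() doubles: acc = 33 * 2 = 66.
Step 4: result = 66

The answer is 66.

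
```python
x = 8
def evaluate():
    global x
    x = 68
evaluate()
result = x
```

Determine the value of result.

Step 1: x = 8 globally.
Step 2: evaluate() declares global x and sets it to 68.
Step 3: After evaluate(), global x = 68. result = 68

The answer is 68.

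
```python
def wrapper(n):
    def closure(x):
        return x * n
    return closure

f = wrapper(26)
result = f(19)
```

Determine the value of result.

Step 1: wrapper(26) creates a closure capturing n = 26.
Step 2: f(19) computes 19 * 26 = 494.
Step 3: result = 494

The answer is 494.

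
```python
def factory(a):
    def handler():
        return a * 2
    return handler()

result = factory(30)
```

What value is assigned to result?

Step 1: factory(30) binds parameter a = 30.
Step 2: handler() accesses a = 30 from enclosing scope.
Step 3: result = 30 * 2 = 60

The answer is 60.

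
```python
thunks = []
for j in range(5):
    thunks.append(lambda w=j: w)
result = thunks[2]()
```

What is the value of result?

Step 1: Default argument w=j captures j's value at each iteration.
Step 2: thunks[2] captured w = 2 when j was 2.
Step 3: result = 2

The answer is 2.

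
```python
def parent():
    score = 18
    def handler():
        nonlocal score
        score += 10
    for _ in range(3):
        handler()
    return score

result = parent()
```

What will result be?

Step 1: score = 18.
Step 2: handler() is called 3 times in a loop, each adding 10 via nonlocal.
Step 3: score = 18 + 10 * 3 = 48

The answer is 48.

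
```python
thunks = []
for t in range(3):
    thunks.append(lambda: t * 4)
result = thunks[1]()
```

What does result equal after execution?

Step 1: All lambdas reference the same variable t (late binding).
Step 2: After the loop, t = 2. Every lambda returns t * 4.
Step 3: thunks[1]() = 2 * 4 = 8

The answer is 8.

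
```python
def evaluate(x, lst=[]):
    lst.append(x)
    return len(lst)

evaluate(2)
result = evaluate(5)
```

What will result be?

Step 1: Mutable default list persists between calls.
Step 2: First call: lst = [2], len = 1. Second call: lst = [2, 5], len = 2.
Step 3: result = 2

The answer is 2.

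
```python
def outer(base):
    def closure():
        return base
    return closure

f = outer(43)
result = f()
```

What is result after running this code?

Step 1: outer(43) creates closure capturing base = 43.
Step 2: f() returns the captured base = 43.
Step 3: result = 43

The answer is 43.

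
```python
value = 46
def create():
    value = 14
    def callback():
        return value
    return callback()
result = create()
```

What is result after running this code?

Step 1: value = 46 globally, but create() defines value = 14 locally.
Step 2: callback() looks up value. Not in local scope, so checks enclosing scope (create) and finds value = 14.
Step 3: result = 14

The answer is 14.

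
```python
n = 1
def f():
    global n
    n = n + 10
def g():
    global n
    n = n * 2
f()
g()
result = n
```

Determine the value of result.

Step 1: n = 1.
Step 2: f() adds 10: n = 1 + 10 = 11.
Step 3: g() doubles: n = 11 * 2 = 22.
Step 4: result = 22

The answer is 22.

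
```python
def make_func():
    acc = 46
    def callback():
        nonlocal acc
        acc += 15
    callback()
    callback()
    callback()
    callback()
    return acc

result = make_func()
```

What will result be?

Step 1: acc starts at 46.
Step 2: callback() is called 4 times, each adding 15.
Step 3: acc = 46 + 15 * 4 = 106

The answer is 106.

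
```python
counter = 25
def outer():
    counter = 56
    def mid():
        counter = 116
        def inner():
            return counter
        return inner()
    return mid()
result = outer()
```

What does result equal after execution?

Step 1: Three levels of shadowing: global 25, outer 56, mid 116.
Step 2: inner() finds counter = 116 in enclosing mid() scope.
Step 3: result = 116

The answer is 116.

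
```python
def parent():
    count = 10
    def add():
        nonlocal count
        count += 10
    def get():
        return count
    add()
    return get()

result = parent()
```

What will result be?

Step 1: count = 10. add() modifies it via nonlocal, get() reads it.
Step 2: add() makes count = 10 + 10 = 20.
Step 3: get() returns 20. result = 20

The answer is 20.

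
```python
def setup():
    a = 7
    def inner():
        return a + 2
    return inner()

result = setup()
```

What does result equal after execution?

Step 1: setup() defines a = 7.
Step 2: inner() reads a = 7 from enclosing scope, returns 7 + 2 = 9.
Step 3: result = 9

The answer is 9.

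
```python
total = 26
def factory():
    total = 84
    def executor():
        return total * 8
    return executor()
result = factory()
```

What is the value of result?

Step 1: factory() shadows global total with total = 84.
Step 2: executor() finds total = 84 in enclosing scope, computes 84 * 8 = 672.
Step 3: result = 672

The answer is 672.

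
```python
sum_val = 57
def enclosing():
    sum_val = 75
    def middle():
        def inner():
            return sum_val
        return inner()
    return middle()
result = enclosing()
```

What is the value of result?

Step 1: enclosing() defines sum_val = 75. middle() and inner() have no local sum_val.
Step 2: inner() checks local (none), enclosing middle() (none), enclosing enclosing() and finds sum_val = 75.
Step 3: result = 75

The answer is 75.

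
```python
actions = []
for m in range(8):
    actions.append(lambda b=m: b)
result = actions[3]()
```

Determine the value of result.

Step 1: Default argument b=m captures m's value at each iteration.
Step 2: actions[3] captured b = 3 when m was 3.
Step 3: result = 3

The answer is 3.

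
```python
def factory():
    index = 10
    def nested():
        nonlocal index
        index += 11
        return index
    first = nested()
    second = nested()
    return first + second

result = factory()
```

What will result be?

Step 1: index starts at 10.
Step 2: First call: index = 10 + 11 = 21, returns 21.
Step 3: Second call: index = 21 + 11 = 32, returns 32.
Step 4: result = 21 + 32 = 53

The answer is 53.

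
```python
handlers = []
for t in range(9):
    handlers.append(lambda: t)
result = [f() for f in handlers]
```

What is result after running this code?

Step 1: All 9 lambdas share the same variable t.
Step 2: After the loop, t = 8.
Step 3: Each call returns 8. result = [8, 8, 8, 8, 8, 8, 8, 8, 8]

The answer is [8, 8, 8, 8, 8, 8, 8, 8, 8].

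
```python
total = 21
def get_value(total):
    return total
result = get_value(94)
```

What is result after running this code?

Step 1: Global total = 21.
Step 2: get_value(94) takes parameter total = 94, which shadows the global.
Step 3: result = 94

The answer is 94.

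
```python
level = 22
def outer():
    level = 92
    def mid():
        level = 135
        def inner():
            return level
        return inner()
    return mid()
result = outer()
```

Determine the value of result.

Step 1: Three levels of shadowing: global 22, outer 92, mid 135.
Step 2: inner() finds level = 135 in enclosing mid() scope.
Step 3: result = 135

The answer is 135.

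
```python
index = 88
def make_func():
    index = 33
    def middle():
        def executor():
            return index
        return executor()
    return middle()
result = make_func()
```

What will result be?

Step 1: make_func() defines index = 33. middle() and executor() have no local index.
Step 2: executor() checks local (none), enclosing middle() (none), enclosing make_func() and finds index = 33.
Step 3: result = 33

The answer is 33.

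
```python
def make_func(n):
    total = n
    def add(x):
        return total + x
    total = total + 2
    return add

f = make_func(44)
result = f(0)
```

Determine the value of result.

Step 1: make_func(44) sets total = 44, then total = 44 + 2 = 46.
Step 2: Closures capture by reference, so add sees total = 46.
Step 3: f(0) returns 46 + 0 = 46

The answer is 46.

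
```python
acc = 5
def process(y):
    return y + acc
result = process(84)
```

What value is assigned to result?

Step 1: acc = 5 is defined globally.
Step 2: process(84) uses parameter y = 84 and looks up acc from global scope = 5.
Step 3: result = 84 + 5 = 89

The answer is 89.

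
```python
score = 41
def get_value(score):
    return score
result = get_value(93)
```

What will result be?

Step 1: Global score = 41.
Step 2: get_value(93) takes parameter score = 93, which shadows the global.
Step 3: result = 93

The answer is 93.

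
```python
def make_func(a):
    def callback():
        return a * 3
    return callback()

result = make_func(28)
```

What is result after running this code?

Step 1: make_func(28) binds parameter a = 28.
Step 2: callback() accesses a = 28 from enclosing scope.
Step 3: result = 28 * 3 = 84

The answer is 84.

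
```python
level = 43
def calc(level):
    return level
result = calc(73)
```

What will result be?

Step 1: Global level = 43.
Step 2: calc(73) takes parameter level = 73, which shadows the global.
Step 3: result = 73

The answer is 73.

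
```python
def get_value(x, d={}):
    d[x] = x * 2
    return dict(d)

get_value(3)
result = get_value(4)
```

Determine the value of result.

Step 1: Mutable default dict is shared across calls.
Step 2: First call adds 3: 6. Second call adds 4: 8.
Step 3: result = {3: 6, 4: 8}

The answer is {3: 6, 4: 8}.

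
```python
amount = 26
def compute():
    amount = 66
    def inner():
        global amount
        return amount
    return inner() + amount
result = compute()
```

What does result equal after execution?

Step 1: Global amount = 26. compute() shadows with local amount = 66.
Step 2: inner() uses global keyword, so inner() returns global amount = 26.
Step 3: compute() returns 26 + 66 = 92

The answer is 92.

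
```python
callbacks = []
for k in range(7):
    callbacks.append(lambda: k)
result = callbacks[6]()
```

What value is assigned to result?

Step 1: The loop creates 7 lambdas, all referencing the same variable k.
Step 2: After the loop, k = 6 (final value).
Step 3: callbacks[6]() looks up k at call time and finds 6. This is the late binding gotcha. result = 6

The answer is 6.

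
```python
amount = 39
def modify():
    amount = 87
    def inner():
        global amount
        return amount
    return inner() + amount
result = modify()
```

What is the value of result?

Step 1: Global amount = 39. modify() shadows with local amount = 87.
Step 2: inner() uses global keyword, so inner() returns global amount = 39.
Step 3: modify() returns 39 + 87 = 126

The answer is 126.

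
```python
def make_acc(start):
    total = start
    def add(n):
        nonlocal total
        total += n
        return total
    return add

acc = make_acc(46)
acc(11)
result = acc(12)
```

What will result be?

Step 1: make_acc(46) creates closure with total = 46.
Step 2: First acc(11): total = 46 + 11 = 57.
Step 3: Second acc(12): total = 57 + 12 = 69. result = 69

The answer is 69.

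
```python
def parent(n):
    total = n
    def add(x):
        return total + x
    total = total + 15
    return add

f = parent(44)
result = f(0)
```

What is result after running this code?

Step 1: parent(44) sets total = 44, then total = 44 + 15 = 59.
Step 2: Closures capture by reference, so add sees total = 59.
Step 3: f(0) returns 59 + 0 = 59

The answer is 59.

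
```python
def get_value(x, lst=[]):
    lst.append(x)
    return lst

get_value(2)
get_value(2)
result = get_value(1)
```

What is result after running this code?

Step 1: Mutable default argument gotcha! The list [] is created once.
Step 2: Each call appends to the SAME list: [2], [2, 2], [2, 2, 1].
Step 3: result = [2, 2, 1]

The answer is [2, 2, 1].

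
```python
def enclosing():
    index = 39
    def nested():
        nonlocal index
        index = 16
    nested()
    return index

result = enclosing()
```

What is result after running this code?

Step 1: enclosing() sets index = 39.
Step 2: nested() uses nonlocal to reassign index = 16.
Step 3: result = 16

The answer is 16.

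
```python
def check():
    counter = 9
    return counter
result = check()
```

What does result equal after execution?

Step 1: check() defines counter = 9 in its local scope.
Step 2: return counter finds the local variable counter = 9.
Step 3: result = 9

The answer is 9.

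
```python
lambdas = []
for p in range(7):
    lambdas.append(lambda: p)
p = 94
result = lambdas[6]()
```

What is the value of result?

Step 1: Lambdas capture the variable p by reference, not by value.
Step 2: After the loop, p is reassigned to 94.
Step 3: lambdas[6]() looks up the current p = 94. result = 94

The answer is 94.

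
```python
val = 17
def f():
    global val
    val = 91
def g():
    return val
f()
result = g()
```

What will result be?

Step 1: val = 17.
Step 2: f() sets global val = 91.
Step 3: g() reads global val = 91. result = 91

The answer is 91.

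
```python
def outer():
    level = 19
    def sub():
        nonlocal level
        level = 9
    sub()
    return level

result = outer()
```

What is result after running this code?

Step 1: outer() sets level = 19.
Step 2: sub() uses nonlocal to reassign level = 9.
Step 3: result = 9

The answer is 9.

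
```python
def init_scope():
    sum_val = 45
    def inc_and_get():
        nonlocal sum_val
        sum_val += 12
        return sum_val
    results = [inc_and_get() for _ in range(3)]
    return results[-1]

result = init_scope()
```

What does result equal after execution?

Step 1: sum_val = 45.
Step 2: Three calls to inc_and_get(), each adding 12.
Step 3: Last value = 45 + 12 * 3 = 81

The answer is 81.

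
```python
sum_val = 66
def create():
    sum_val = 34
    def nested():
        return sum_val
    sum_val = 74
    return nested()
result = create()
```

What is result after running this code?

Step 1: create() sets sum_val = 34, then later sum_val = 74.
Step 2: nested() is called after sum_val is reassigned to 74. Closures capture variables by reference, not by value.
Step 3: result = 74

The answer is 74.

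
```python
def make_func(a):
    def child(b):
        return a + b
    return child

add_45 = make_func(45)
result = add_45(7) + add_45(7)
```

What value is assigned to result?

Step 1: add_45 captures a = 45.
Step 2: add_45(7) = 45 + 7 = 52, called twice.
Step 3: result = 52 + 52 = 104

The answer is 104.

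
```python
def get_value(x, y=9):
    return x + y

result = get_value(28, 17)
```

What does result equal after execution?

Step 1: get_value(28, 17) overrides default y with 17.
Step 2: Returns 28 + 17 = 45.
Step 3: result = 45

The answer is 45.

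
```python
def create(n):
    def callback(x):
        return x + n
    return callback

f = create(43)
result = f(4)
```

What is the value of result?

Step 1: create(43) creates a closure that captures n = 43.
Step 2: f(4) calls the closure with x = 4, returning 4 + 43 = 47.
Step 3: result = 47

The answer is 47.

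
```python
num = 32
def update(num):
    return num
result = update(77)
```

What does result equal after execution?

Step 1: Global num = 32.
Step 2: update(77) takes parameter num = 77, which shadows the global.
Step 3: result = 77

The answer is 77.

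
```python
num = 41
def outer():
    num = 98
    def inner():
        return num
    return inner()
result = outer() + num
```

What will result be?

Step 1: Global num = 41. outer() shadows with num = 98.
Step 2: inner() returns enclosing num = 98. outer() = 98.
Step 3: result = 98 + global num (41) = 139

The answer is 139.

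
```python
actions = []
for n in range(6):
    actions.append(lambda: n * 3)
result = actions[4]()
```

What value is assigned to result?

Step 1: All lambdas reference the same variable n (late binding).
Step 2: After the loop, n = 5. Every lambda returns n * 3.
Step 3: actions[4]() = 5 * 3 = 15

The answer is 15.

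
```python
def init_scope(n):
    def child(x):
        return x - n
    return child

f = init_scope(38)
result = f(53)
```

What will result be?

Step 1: init_scope(38) creates a closure capturing n = 38.
Step 2: f(53) computes 53 - 38 = 15.
Step 3: result = 15

The answer is 15.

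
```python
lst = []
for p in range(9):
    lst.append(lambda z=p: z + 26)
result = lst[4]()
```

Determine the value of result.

Step 1: Default argument z=p captures p's value at definition time.
Step 2: lst[4] was defined when p = 4, so z defaults to 4.
Step 3: result = 4 + 26 = 30 (default arg fixes the late binding issue)

The answer is 30.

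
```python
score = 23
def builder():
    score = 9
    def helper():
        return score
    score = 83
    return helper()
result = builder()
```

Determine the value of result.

Step 1: builder() sets score = 9, then later score = 83.
Step 2: helper() is called after score is reassigned to 83. Closures capture variables by reference, not by value.
Step 3: result = 83

The answer is 83.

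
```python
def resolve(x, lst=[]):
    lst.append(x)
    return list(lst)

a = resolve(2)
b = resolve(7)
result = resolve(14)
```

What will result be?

Step 1: Default list is shared. list() creates copies for return values.
Step 2: Internal list grows: [2] -> [2, 7] -> [2, 7, 14].
Step 3: result = [2, 7, 14]

The answer is [2, 7, 14].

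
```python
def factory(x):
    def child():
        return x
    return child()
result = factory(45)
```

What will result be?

Step 1: factory(45) binds parameter x = 45.
Step 2: child() looks up x in enclosing scope and finds the parameter x = 45.
Step 3: result = 45

The answer is 45.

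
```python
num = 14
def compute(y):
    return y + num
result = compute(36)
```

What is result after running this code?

Step 1: num = 14 is defined globally.
Step 2: compute(36) uses parameter y = 36 and looks up num from global scope = 14.
Step 3: result = 36 + 14 = 50

The answer is 50.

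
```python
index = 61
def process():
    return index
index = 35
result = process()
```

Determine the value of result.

Step 1: index is first set to 61, then reassigned to 35.
Step 2: process() is called after the reassignment, so it looks up the current global index = 35.
Step 3: result = 35

The answer is 35.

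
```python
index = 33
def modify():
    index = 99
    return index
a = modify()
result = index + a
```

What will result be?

Step 1: Global index = 33. modify() returns local index = 99.
Step 2: a = 99. Global index still = 33.
Step 3: result = 33 + 99 = 132

The answer is 132.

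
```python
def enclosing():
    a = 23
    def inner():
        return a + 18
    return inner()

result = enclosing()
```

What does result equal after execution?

Step 1: enclosing() defines a = 23.
Step 2: inner() reads a = 23 from enclosing scope, returns 23 + 18 = 41.
Step 3: result = 41

The answer is 41.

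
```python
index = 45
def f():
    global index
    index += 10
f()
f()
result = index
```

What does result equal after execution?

Step 1: index = 45.
Step 2: First f(): index = 45 + 10 = 55.
Step 3: Second f(): index = 55 + 10 = 65. result = 65

The answer is 65.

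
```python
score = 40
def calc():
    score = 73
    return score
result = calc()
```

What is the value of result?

Step 1: Global score = 40.
Step 2: calc() creates local score = 73, shadowing the global.
Step 3: Returns local score = 73. result = 73

The answer is 73.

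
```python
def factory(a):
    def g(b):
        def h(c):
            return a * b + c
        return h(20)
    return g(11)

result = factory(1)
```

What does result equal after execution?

Step 1: a = 1, b = 11, c = 20.
Step 2: h() computes a * b + c = 1 * 11 + 20 = 31.
Step 3: result = 31

The answer is 31.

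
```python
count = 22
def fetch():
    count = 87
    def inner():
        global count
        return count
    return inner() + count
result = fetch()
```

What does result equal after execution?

Step 1: Global count = 22. fetch() shadows with local count = 87.
Step 2: inner() uses global keyword, so inner() returns global count = 22.
Step 3: fetch() returns 22 + 87 = 109

The answer is 109.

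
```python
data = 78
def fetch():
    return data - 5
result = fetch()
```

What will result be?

Step 1: data = 78 is defined globally.
Step 2: fetch() looks up data from global scope = 78, then computes 78 - 5 = 73.
Step 3: result = 73

The answer is 73.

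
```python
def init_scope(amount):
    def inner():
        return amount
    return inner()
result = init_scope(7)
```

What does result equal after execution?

Step 1: init_scope(7) binds parameter amount = 7.
Step 2: inner() looks up amount in enclosing scope and finds the parameter amount = 7.
Step 3: result = 7

The answer is 7.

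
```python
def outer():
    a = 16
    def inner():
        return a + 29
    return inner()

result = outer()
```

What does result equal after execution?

Step 1: outer() defines a = 16.
Step 2: inner() reads a = 16 from enclosing scope, returns 16 + 29 = 45.
Step 3: result = 45

The answer is 45.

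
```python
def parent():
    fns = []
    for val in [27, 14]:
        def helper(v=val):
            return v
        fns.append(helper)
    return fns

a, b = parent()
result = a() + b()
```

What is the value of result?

Step 1: Default argument v=val captures val at each iteration.
Step 2: a() returns 27 (captured at first iteration), b() returns 14 (captured at second).
Step 3: result = 27 + 14 = 41

The answer is 41.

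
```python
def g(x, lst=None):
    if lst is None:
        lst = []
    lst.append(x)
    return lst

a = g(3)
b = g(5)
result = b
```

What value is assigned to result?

Step 1: None default with guard creates a NEW list each call.
Step 2: a = [3] (fresh list). b = [5] (another fresh list).
Step 3: result = [5] (this is the fix for mutable default)

The answer is [5].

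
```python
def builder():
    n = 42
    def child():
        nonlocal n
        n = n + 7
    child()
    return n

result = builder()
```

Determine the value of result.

Step 1: builder() sets n = 42.
Step 2: child() uses nonlocal to modify n in builder's scope: n = 42 + 7 = 49.
Step 3: builder() returns the modified n = 49

The answer is 49.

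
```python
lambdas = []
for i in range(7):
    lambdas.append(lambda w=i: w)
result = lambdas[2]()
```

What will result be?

Step 1: Default argument w=i captures i's value at each iteration.
Step 2: lambdas[2] captured w = 2 when i was 2.
Step 3: result = 2

The answer is 2.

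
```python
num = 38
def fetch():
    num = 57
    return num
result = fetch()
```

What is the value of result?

Step 1: Global num = 38.
Step 2: fetch() creates local num = 57, shadowing the global.
Step 3: Returns local num = 57. result = 57

The answer is 57.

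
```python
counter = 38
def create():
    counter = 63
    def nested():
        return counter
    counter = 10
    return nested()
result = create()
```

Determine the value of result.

Step 1: create() sets counter = 63, then later counter = 10.
Step 2: nested() is called after counter is reassigned to 10. Closures capture variables by reference, not by value.
Step 3: result = 10

The answer is 10.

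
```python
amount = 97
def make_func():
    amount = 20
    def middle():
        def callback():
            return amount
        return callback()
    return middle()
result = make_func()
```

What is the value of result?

Step 1: make_func() defines amount = 20. middle() and callback() have no local amount.
Step 2: callback() checks local (none), enclosing middle() (none), enclosing make_func() and finds amount = 20.
Step 3: result = 20

The answer is 20.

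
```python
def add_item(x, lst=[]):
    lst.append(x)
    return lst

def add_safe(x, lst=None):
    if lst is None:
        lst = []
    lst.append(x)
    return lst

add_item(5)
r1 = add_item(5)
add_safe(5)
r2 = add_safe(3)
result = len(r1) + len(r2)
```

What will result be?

Step 1: add_item shares mutable default: after 2 calls, lst = [5, 5], len = 2.
Step 2: add_safe creates fresh list each time: r2 = [3], len = 1.
Step 3: result = 2 + 1 = 3

The answer is 3.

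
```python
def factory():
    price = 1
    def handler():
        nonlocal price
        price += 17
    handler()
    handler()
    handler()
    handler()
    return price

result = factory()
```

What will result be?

Step 1: price starts at 1.
Step 2: handler() is called 4 times, each adding 17.
Step 3: price = 1 + 17 * 4 = 69

The answer is 69.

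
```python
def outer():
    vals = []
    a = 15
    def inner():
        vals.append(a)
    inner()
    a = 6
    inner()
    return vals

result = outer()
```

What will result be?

Step 1: a = 15. inner() appends current a to vals.
Step 2: First inner(): appends 15. Then a = 6.
Step 3: Second inner(): appends 6 (closure sees updated a). result = [15, 6]

The answer is [15, 6].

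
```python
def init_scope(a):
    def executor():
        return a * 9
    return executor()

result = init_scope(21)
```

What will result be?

Step 1: init_scope(21) binds parameter a = 21.
Step 2: executor() accesses a = 21 from enclosing scope.
Step 3: result = 21 * 9 = 189

The answer is 189.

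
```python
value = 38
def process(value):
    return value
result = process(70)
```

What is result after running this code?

Step 1: Global value = 38.
Step 2: process(70) takes parameter value = 70, which shadows the global.
Step 3: result = 70

The answer is 70.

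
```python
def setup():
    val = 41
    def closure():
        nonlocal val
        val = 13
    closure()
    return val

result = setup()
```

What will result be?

Step 1: setup() sets val = 41.
Step 2: closure() uses nonlocal to reassign val = 13.
Step 3: result = 13

The answer is 13.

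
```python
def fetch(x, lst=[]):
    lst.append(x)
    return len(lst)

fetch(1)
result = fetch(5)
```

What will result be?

Step 1: Mutable default list persists between calls.
Step 2: First call: lst = [1], len = 1. Second call: lst = [1, 5], len = 2.
Step 3: result = 2

The answer is 2.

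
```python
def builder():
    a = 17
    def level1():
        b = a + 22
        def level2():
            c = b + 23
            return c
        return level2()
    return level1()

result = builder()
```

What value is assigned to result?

Step 1: a = 17. b = a + 22 = 39.
Step 2: c = b + 23 = 39 + 23 = 62.
Step 3: result = 62

The answer is 62.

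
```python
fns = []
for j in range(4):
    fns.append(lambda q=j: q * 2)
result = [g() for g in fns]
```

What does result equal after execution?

Step 1: Default arg q=j captures j at each iteration.
Step 2: fns[k] has q defaulting to k, returns k * 2.
Step 3: result = [0, 2, 4, 6]

The answer is [0, 2, 4, 6].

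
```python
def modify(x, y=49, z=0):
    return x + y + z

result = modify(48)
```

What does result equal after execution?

Step 1: modify(48) uses defaults y = 49, z = 0.
Step 2: Returns 48 + 49 + 0 = 97.
Step 3: result = 97

The answer is 97.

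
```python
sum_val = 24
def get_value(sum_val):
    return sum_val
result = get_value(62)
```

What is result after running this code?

Step 1: Global sum_val = 24.
Step 2: get_value(62) takes parameter sum_val = 62, which shadows the global.
Step 3: result = 62

The answer is 62.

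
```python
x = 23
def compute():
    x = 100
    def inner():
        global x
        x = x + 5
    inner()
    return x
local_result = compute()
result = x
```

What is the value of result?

Step 1: Global x = 23. compute() creates local x = 100.
Step 2: inner() declares global x and adds 5: global x = 23 + 5 = 28.
Step 3: compute() returns its local x = 100 (unaffected by inner).
Step 4: result = global x = 28

The answer is 28.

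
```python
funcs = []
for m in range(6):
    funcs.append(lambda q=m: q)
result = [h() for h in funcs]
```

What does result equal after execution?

Step 1: Default arg q=m captures m at each iteration.
Step 2: Each lambda has its own default: 0, 1, ..., 5.
Step 3: result = [0, 1, 2, 3, 4, 5]

The answer is [0, 1, 2, 3, 4, 5].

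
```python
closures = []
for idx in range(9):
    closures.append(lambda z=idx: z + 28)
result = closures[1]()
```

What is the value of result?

Step 1: Default argument z=idx captures idx's value at definition time.
Step 2: closures[1] was defined when idx = 1, so z defaults to 1.
Step 3: result = 1 + 28 = 29 (default arg fixes the late binding issue)

The answer is 29.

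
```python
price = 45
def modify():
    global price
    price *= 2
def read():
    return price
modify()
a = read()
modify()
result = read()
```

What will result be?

Step 1: price = 45.
Step 2: First modify(): price = 45 * 2 = 90.
Step 3: Second modify(): price = 90 * 2 = 180.
Step 4: read() returns 180

The answer is 180.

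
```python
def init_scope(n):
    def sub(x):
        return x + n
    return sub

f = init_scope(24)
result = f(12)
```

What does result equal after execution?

Step 1: init_scope(24) creates a closure that captures n = 24.
Step 2: f(12) calls the closure with x = 12, returning 12 + 24 = 36.
Step 3: result = 36

The answer is 36.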